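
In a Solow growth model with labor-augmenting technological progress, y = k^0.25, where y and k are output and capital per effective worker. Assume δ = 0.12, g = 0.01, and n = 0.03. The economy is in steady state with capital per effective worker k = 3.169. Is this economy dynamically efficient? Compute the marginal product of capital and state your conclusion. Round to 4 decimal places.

dynamically inefficient; MPK ≈ 0.1053

n + g + δ = 0.03 + 0.01 + 0.12 = 0.16.
MPK = 0.25·k^(0.25−1) = 0.25·3.169^(-0.75) ≈ 0.1053.
MPK < 0.16, so the economy is dynamically inefficient (over-saving).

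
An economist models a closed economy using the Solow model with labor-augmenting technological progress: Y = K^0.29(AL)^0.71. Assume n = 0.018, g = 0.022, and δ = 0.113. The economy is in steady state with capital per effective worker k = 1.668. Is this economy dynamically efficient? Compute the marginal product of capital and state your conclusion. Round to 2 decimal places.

dynamically efficient; MPK ≈ 0.20

n + g + δ = 0.018 + 0.022 + 0.113 = 0.153.
MPK = 0.29·k^(0.29−1) = 0.29·1.668^(-0.71) ≈ 0.2017.
MPK > 0.153, so the economy is dynamically efficient (under-saving).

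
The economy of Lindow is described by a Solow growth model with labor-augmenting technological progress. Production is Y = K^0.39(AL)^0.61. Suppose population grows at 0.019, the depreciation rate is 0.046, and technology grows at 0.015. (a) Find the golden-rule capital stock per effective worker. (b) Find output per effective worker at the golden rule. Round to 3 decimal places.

(a) k_gold ≈ 13.422; (b) y_gold ≈ 2.753

Capital per effective worker breaks even when investment replaces (n + g + δ)·k; here n + g + δ = 0.08.
Setting f'(k) = n+g+δ gives 0.39·k^(0.39−1) = 0.08, hence k_gold = (0.39/0.08)^(1/0.61) ≈ 13.4223.
y_gold = 13.4223^0.39 ≈ 2.7533.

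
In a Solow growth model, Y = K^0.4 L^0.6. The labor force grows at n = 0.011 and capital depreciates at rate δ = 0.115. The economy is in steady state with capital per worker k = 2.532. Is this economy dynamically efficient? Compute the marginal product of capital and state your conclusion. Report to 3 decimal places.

dynamically efficient; MPK ≈ 0.229

The effective depreciation rate is n + δ = 0.011 + 0.115 = 0.126.
MPK = 0.4·k^(0.4−1) = 0.4·2.532^(-0.6) ≈ 0.2291.
MPK > 0.126, so the economy is dynamically efficient (under-saving).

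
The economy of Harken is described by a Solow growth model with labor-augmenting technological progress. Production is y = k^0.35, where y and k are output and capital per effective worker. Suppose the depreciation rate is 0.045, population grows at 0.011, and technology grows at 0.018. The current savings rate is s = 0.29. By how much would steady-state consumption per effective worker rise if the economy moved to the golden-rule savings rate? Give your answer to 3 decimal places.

Δc ≈ 0.019

Break-even investment rate: n + g + δ = 0.011 + 0.018 + 0.045 = 0.074.
Current steady state (s = 0.29): k* = (0.29/0.074)^(1/0.65) ≈ 8.1764, y* = 8.1764^0.35 ≈ 2.0864, c* = (1−0.29)·2.0864 ≈ 1.4813.
At the golden rule the marginal product of capital equals n+g+δ: 0.35·k^(0.35−1) = 0.074. Solving, k_gold = (0.35/0.074)^(1/0.65) ≈ 10.9197.
y_gold = 10.9197^0.35 ≈ 2.3087, c_gold = y_gold − 0.074·k_gold ≈ 1.5007.
Gain: Δc = 1.5007 − 1.4813 ≈ 0.0193.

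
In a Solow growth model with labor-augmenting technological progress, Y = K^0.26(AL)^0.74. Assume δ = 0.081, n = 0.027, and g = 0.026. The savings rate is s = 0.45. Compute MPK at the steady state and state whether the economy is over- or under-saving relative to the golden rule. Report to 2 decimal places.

n + g + δ = 0.027 + 0.026 + 0.081 = 0.134.
Steady-state k*: s·k^0.26 = 0.134·k gives k* = (0.45/0.134)^(1/0.74) ≈ 5.1399.
MPK = 0.26·5.1399^(-0.74) ≈ 0.0774.
MPK < n+g+δ = 0.134, so the economy is dynamically inefficient (over-saving).

over-saving; MPK ≈ 0.08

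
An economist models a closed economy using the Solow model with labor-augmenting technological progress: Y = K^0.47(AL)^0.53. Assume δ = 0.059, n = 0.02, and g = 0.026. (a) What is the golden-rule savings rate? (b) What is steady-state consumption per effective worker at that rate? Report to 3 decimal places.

n + g + δ = 0.02 + 0.026 + 0.059 = 0.105.
For Cobb-Douglas, s_gold equals capital's share: s_gold = 0.47.
Maximizing c = f(k) − (n+g+δ)·k gives f'(k) = n+g+δ, i.e. 0.47·k^(0.47−1) = 0.105, so k_gold = (0.47/0.105)^(1/0.53) ≈ 16.9094.
y_gold = 16.9094^0.47 ≈ 3.7776; c_gold = (1−0.47)·y_gold ≈ 2.0022.

(a) s_gold = 0.470; (b) c_gold ≈ 2.002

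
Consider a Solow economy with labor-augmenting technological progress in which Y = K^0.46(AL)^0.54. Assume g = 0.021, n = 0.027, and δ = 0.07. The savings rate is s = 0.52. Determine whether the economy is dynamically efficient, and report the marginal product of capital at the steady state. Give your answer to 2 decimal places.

dynamically inefficient; MPK ≈ 0.10

Break-even investment rate: n + g + δ = 0.027 + 0.021 + 0.07 = 0.118.
Steady-state k*: s·k^0.46 = 0.118·k gives k* = (0.52/0.118)^(1/0.54) ≈ 15.5890.
MPK = 0.46·15.5890^(-0.54) ≈ 0.1044.
MPK < n+g+δ = 0.118, so the economy is dynamically inefficient (over-saving).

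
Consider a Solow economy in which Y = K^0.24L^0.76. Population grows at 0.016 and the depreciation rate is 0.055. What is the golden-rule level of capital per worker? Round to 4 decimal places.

n + δ = 0.016 + 0.055 = 0.071.
Golden rule sets MPK = n+δ: 0.24·k^(0.24−1) = 0.071, so k_gold = (0.24/0.071)^(1/0.76) ≈ 4.9658.

k_gold ≈ 4.9658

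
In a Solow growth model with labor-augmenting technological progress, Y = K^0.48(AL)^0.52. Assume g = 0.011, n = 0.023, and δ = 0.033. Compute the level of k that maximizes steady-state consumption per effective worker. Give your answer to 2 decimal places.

The effective depreciation rate is n + g + δ = 0.023 + 0.011 + 0.033 = 0.067.
Setting f'(k) = n+g+δ gives 0.48·k^(0.48−1) = 0.067, hence k_gold = (0.48/0.067)^(1/0.52) ≈ 44.1114.

k_gold ≈ 44.11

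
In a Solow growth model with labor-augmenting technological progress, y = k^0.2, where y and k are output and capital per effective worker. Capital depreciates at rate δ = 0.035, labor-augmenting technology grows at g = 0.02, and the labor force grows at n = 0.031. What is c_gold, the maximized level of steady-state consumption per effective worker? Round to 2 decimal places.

c_gold ≈ 0.99

The effective depreciation rate is n + g + δ = 0.031 + 0.02 + 0.035 = 0.086.
Golden rule sets MPK = n+g+δ: 0.2·k^(0.2−1) = 0.086, so k_gold = (0.2/0.086)^(1/0.8) ≈ 2.8719.
y_gold = 2.8719^0.2 ≈ 1.2349.
c_gold = y_gold − (n+g+δ)·k_gold = 1.2349 − 0.086·2.8719 ≈ 0.9879.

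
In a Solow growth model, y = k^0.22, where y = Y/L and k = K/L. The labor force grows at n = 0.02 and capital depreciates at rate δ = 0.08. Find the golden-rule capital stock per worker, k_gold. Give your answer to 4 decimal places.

k_gold ≈ 2.7479

n + δ = 0.02 + 0.08 = 0.1.
At the golden rule the marginal product of capital equals n+δ: 0.22·k^(0.22−1) = 0.1. Solving, k_gold = (0.22/0.1)^(1/0.78) ≈ 2.7479.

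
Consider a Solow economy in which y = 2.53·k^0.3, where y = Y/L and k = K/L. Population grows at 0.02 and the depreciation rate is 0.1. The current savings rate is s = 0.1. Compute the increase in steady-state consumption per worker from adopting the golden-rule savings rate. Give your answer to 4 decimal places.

Δc ≈ 0.7695

n + δ = 0.02 + 0.1 = 0.12.
Current steady state (s = 0.1): k* = (0.1·2.53/0.12)^(1/0.7) ≈ 2.9025, y* = 2.53·2.9025^0.3 ≈ 3.4830, c* = (1−0.1)·3.4830 ≈ 3.1347.
At the golden rule the marginal product of capital equals n+δ: 0.3·2.53·k^(0.3−1) = 0.12. Solving, k_gold = (0.3·2.53/0.12)^(1/0.7) ≈ 13.9435.
y_gold = 2.53·13.9435^0.3 ≈ 5.5774, c_gold = y_gold − 0.12·k_gold ≈ 3.9042.
Gain: Δc = 3.9042 − 3.1347 ≈ 0.7695.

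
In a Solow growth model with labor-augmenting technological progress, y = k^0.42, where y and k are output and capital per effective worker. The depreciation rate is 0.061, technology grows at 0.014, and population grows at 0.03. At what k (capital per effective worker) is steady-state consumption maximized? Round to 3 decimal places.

k_gold ≈ 10.915

n + g + δ = 0.03 + 0.014 + 0.061 = 0.105.
At the golden rule the marginal product of capital equals n+g+δ: 0.42·k^(0.42−1) = 0.105. Solving, k_gold = (0.42/0.105)^(1/0.58) ≈ 10.9153.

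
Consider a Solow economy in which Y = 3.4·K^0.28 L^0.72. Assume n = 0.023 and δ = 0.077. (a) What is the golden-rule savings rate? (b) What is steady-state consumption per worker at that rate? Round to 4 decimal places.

(a) s_gold = 0.2800; (b) c_gold ≈ 5.8802

Break-even investment rate: n + δ = 0.023 + 0.077 = 0.1.
For Cobb-Douglas, s_gold equals capital's share: s_gold = 0.28.
Maximizing c = f(k) − (n+δ)·k gives f'(k) = n+δ, i.e. 0.28·3.4·k^(0.28−1) = 0.1, so k_gold = (0.28·3.4/0.1)^(1/0.72) ≈ 22.8675.
y_gold = 3.4·22.8675^0.28 ≈ 8.1670; c_gold = (1−0.28)·y_gold ≈ 5.8802.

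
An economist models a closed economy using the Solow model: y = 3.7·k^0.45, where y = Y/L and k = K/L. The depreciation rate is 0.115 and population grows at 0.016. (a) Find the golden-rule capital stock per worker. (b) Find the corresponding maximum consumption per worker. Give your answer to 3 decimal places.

(a) k_gold ≈ 101.750; (b) c_gold ≈ 16.291

The effective depreciation rate is n + δ = 0.016 + 0.115 = 0.131.
Golden rule sets MPK = n+δ: 0.45·3.7·k^(0.45−1) = 0.131, so k_gold = (0.45·3.7/0.131)^(1/0.55) ≈ 101.7496.
y_gold = 3.7·101.7496^0.45 ≈ 29.6204; c_gold = y_gold − 0.131·k_gold ≈ 16.2912.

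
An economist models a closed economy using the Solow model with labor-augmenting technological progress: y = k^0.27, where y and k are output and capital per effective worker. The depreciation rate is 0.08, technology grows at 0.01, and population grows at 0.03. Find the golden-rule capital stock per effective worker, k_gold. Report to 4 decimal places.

Break-even investment rate: n + g + δ = 0.03 + 0.01 + 0.08 = 0.12.
Golden rule sets MPK = n+g+δ: 0.27·k^(0.27−1) = 0.12, so k_gold = (0.27/0.12)^(1/0.73) ≈ 3.0370.

k_gold ≈ 3.0370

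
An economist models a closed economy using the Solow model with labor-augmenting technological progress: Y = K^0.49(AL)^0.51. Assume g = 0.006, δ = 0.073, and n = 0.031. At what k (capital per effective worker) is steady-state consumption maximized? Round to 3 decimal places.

Break-even investment rate: n + g + δ = 0.031 + 0.006 + 0.073 = 0.11.
Setting f'(k) = n+g+δ gives 0.49·k^(0.49−1) = 0.11, hence k_gold = (0.49/0.11)^(1/0.51) ≈ 18.7139.

k_gold ≈ 18.714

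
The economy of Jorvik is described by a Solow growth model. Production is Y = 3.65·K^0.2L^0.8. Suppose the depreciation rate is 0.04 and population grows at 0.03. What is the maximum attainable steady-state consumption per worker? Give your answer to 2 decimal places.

c_gold ≈ 5.25

n + δ = 0.03 + 0.04 = 0.07.
At the golden rule the marginal product of capital equals n+δ: 0.2·3.65·k^(0.2−1) = 0.07. Solving, k_gold = (0.2·3.65/0.07)^(1/0.8) ≈ 18.7405.
y_gold = 3.65·18.7405^0.2 ≈ 6.5592.
c_gold = y_gold − (n+δ)·k_gold = 6.5592 − 0.07·18.7405 ≈ 5.2473.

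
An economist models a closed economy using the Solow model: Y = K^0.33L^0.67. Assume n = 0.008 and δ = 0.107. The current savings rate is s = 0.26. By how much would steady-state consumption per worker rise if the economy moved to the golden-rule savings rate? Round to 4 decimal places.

The effective depreciation rate is n + δ = 0.008 + 0.107 = 0.115.
Current steady state (s = 0.26): k* = (0.26/0.115)^(1/0.67) ≈ 3.3789, y* = 3.3789^0.33 ≈ 1.4945, c* = (1−0.26)·1.4945 ≈ 1.1059.
Golden rule sets MPK = n+δ: 0.33·k^(0.33−1) = 0.115, so k_gold = (0.33/0.115)^(1/0.67) ≈ 4.8229.
y_gold = 4.8229^0.33 ≈ 1.6807, c_gold = y_gold − 0.115·k_gold ≈ 1.1261.
Gain: Δc = 1.1261 − 1.1059 ≈ 0.0201.

Δc ≈ 0.0201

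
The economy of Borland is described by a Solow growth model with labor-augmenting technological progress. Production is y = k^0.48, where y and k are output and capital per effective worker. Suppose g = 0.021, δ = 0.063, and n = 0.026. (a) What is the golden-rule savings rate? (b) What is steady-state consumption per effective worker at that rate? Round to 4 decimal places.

(a) s_gold = 0.4800; (b) c_gold ≈ 2.0260

The effective depreciation rate is n + g + δ = 0.026 + 0.021 + 0.063 = 0.11.
For Cobb-Douglas, s_gold equals capital's share: s_gold = 0.48.
At the golden rule the marginal product of capital equals n+g+δ: 0.48·k^(0.48−1) = 0.11. Solving, k_gold = (0.48/0.11)^(1/0.52) ≈ 17.0011.
y_gold = 17.0011^0.48 ≈ 3.8961; c_gold = (1−0.48)·y_gold ≈ 2.0260.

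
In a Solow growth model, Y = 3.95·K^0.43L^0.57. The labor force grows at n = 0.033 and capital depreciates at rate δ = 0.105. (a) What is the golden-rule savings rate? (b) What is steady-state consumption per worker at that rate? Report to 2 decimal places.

(a) s_gold = 0.43; (b) c_gold ≈ 14.96

The effective depreciation rate is n + δ = 0.033 + 0.105 = 0.138.
For Cobb-Douglas, s_gold equals capital's share: s_gold = 0.43.
Setting f'(k) = n+δ gives 0.43·3.95·k^(0.43−1) = 0.138, hence k_gold = (0.43·3.95/0.138)^(1/0.57) ≈ 81.7726.
y_gold = 3.95·81.7726^0.43 ≈ 26.2433; c_gold = (1−0.43)·y_gold ≈ 14.9587.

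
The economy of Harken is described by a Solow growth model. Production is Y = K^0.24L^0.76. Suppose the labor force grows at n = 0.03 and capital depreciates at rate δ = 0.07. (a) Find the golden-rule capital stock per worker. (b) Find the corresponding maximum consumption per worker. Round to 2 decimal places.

(a) k_gold ≈ 3.16; (b) c_gold ≈ 1.00

n + δ = 0.03 + 0.07 = 0.1.
Setting f'(k) = n+δ gives 0.24·k^(0.24−1) = 0.1, hence k_gold = (0.24/0.1)^(1/0.76) ≈ 3.1643.
y_gold = 3.1643^0.24 ≈ 1.3185; c_gold = y_gold − 0.1·k_gold ≈ 1.0020.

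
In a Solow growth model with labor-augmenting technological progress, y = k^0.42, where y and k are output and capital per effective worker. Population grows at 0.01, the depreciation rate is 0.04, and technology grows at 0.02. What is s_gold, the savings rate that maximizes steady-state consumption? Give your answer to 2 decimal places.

s_gold = 0.42

The effective depreciation rate is n + g + δ = 0.01 + 0.02 + 0.04 = 0.07.
At the golden rule MPK = n+g+δ, and in any Cobb-Douglas steady state s = (n+g+δ)·k/y = MPK·k/y = capital's share 0.42.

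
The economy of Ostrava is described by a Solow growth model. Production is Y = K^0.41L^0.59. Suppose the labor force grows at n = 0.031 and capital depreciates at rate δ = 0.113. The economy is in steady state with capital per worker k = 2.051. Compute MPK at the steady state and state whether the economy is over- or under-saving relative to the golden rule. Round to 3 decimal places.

under-saving; MPK ≈ 0.268

Break-even investment rate: n + δ = 0.031 + 0.113 = 0.144.
MPK = 0.41·k^(0.41−1) = 0.41·2.051^(-0.59) ≈ 0.2684.
MPK > 0.144, so the economy is dynamically efficient (under-saving).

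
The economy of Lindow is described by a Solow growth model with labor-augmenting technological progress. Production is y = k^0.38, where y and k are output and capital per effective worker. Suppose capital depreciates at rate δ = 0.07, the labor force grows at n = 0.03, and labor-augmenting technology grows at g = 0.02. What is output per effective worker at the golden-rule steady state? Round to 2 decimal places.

Break-even investment rate: n + g + δ = 0.03 + 0.02 + 0.07 = 0.12.
Maximizing c = f(k) − (n+g+δ)·k gives f'(k) = n+g+δ, i.e. 0.38·k^(0.38−1) = 0.12, so k_gold = (0.38/0.12)^(1/0.62) ≈ 6.4183.
Output: y_gold = k_gold^0.38 = 6.4183^0.38 ≈ 2.0268.

y_gold ≈ 2.03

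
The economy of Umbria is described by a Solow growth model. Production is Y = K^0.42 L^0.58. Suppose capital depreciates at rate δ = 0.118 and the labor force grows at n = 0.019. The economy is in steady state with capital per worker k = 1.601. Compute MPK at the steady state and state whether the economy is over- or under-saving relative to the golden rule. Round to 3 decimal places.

n + δ = 0.019 + 0.118 = 0.137.
MPK = 0.42·k^(0.42−1) = 0.42·1.601^(-0.58) ≈ 0.3197.
MPK > 0.137, so the economy is dynamically efficient (under-saving).

under-saving; MPK ≈ 0.320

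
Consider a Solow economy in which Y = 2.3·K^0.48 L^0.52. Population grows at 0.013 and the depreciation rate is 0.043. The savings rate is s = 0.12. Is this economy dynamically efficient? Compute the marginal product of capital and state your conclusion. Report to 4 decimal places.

dynamically efficient; MPK ≈ 0.2240

Break-even investment rate: n + δ = 0.013 + 0.043 = 0.056.
Steady-state k*: s·A·k^0.48 = 0.056·k gives k* = (0.12·2.3/0.056)^(1/0.52) ≈ 21.4860.
MPK = 0.48·2.3·21.4860^(-0.52) ≈ 0.2240.
MPK > n+δ = 0.056, so the economy is dynamically efficient (under-saving).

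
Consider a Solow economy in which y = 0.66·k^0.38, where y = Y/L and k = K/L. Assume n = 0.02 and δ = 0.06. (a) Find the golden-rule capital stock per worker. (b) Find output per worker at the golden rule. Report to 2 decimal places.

Capital per worker breaks even when investment replaces (n + δ)·k; here n + δ = 0.08.
Setting f'(k) = n+δ gives 0.38·0.66·k^(0.38−1) = 0.08, hence k_gold = (0.38·0.66/0.08)^(1/0.62) ≈ 6.3151.
y_gold = 0.66·6.3151^0.38 ≈ 1.3295.

(a) k_gold ≈ 6.32; (b) y_gold ≈ 1.33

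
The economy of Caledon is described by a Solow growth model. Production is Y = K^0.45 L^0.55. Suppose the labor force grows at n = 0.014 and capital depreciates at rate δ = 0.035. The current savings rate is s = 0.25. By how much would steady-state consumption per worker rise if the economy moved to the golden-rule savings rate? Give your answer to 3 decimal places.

The effective depreciation rate is n + δ = 0.014 + 0.035 = 0.049.
Current steady state (s = 0.25): k* = (0.25/0.049)^(1/0.55) ≈ 19.3556, y* = 19.3556^0.45 ≈ 3.7937, c* = (1−0.25)·3.7937 ≈ 2.8453.
Maximizing c = f(k) − (n+δ)·k gives f'(k) = n+δ, i.e. 0.45·k^(0.45−1) = 0.049, so k_gold = (0.45/0.049)^(1/0.55) ≈ 56.3558.
y_gold = 56.3558^0.45 ≈ 6.1365, c_gold = y_gold − 0.049·k_gold ≈ 3.3751.
Gain: Δc = 3.3751 − 2.8453 ≈ 0.5298.

Δc ≈ 0.530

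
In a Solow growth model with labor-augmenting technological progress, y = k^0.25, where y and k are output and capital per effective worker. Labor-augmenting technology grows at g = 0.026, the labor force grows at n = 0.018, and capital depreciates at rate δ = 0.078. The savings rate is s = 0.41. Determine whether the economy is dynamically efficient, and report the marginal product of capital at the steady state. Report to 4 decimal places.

Break-even investment rate: n + g + δ = 0.018 + 0.026 + 0.078 = 0.122.
Steady-state k*: s·k^0.25 = 0.122·k gives k* = (0.41/0.122)^(1/0.75) ≈ 5.0338.
MPK = 0.25·5.0338^(-0.75) ≈ 0.0744.
MPK < n+g+δ = 0.122, so the economy is dynamically inefficient (over-saving).

dynamically inefficient; MPK ≈ 0.0744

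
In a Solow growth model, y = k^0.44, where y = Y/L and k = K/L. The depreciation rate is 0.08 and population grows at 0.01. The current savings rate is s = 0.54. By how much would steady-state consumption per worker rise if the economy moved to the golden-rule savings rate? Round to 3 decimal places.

Δc ≈ 0.069

n + δ = 0.01 + 0.08 = 0.09.
Current steady state (s = 0.54): k* = (0.54/0.09)^(1/0.56) ≈ 24.5220, y* = 24.5220^0.44 ≈ 4.0870, c* = (1−0.54)·4.0870 ≈ 1.8800.
Golden rule sets MPK = n+δ: 0.44·k^(0.44−1) = 0.09, so k_gold = (0.44/0.09)^(1/0.56) ≈ 17.0111.
y_gold = 17.0111^0.44 ≈ 3.4795, c_gold = y_gold − 0.09·k_gold ≈ 1.9485.
Gain: Δc = 1.9485 − 1.8800 ≈ 0.0685.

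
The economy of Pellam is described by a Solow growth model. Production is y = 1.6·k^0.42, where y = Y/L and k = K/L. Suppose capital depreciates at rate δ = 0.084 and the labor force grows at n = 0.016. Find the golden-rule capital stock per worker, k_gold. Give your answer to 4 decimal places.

Capital per worker breaks even when investment replaces (n + δ)·k; here n + δ = 0.1.
Golden rule sets MPK = n+δ: 0.42·1.6·k^(0.42−1) = 0.1, so k_gold = (0.42·1.6/0.1)^(1/0.58) ≈ 26.6992.

k_gold ≈ 26.6992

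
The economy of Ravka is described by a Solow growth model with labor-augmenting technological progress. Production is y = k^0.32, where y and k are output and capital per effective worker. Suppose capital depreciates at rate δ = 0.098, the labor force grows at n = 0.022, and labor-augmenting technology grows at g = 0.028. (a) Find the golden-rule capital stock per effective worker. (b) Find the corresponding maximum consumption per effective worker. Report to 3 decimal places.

Break-even investment rate: n + g + δ = 0.022 + 0.028 + 0.098 = 0.148.
Golden rule sets MPK = n+g+δ: 0.32·k^(0.32−1) = 0.148, so k_gold = (0.32/0.148)^(1/0.68) ≈ 3.1080.
y_gold = 3.1080^0.32 ≈ 1.4375; c_gold = y_gold − 0.148·k_gold ≈ 0.9775.

(a) k_gold ≈ 3.108; (b) c_gold ≈ 0.977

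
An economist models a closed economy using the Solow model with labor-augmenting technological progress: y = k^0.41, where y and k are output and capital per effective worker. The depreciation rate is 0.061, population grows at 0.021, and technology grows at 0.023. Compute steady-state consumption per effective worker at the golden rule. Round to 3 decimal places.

n + g + δ = 0.021 + 0.023 + 0.061 = 0.105.
At the golden rule the marginal product of capital equals n+g+δ: 0.41·k^(0.41−1) = 0.105. Solving, k_gold = (0.41/0.105)^(1/0.59) ≈ 10.0624.
y_gold = 10.0624^0.41 ≈ 2.5770.
c_gold = y_gold − (n+g+δ)·k_gold = 2.5770 − 0.105·10.0624 ≈ 1.5204.

c_gold ≈ 1.520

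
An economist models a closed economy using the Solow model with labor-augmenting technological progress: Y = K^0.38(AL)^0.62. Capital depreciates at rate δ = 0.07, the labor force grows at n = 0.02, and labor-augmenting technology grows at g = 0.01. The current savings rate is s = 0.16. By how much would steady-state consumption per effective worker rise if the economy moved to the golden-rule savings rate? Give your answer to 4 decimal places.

Capital per effective worker breaks even when investment replaces (n + g + δ)·k; here n + g + δ = 0.1.
Current steady state (s = 0.16): k* = (0.16/0.1)^(1/0.62) ≈ 2.1342, y* = 2.1342^0.38 ≈ 1.3338, c* = (1−0.16)·1.3338 ≈ 1.1204.
Maximizing c = f(k) − (n+g+δ)·k gives f'(k) = n+g+δ, i.e. 0.38·k^(0.38−1) = 0.1, so k_gold = (0.38/0.1)^(1/0.62) ≈ 8.6126.
y_gold = 8.6126^0.38 ≈ 2.2665, c_gold = y_gold − 0.1·k_gold ≈ 1.4052.
Gain: Δc = 1.4052 − 1.1204 ≈ 0.2848.

Δc ≈ 0.2848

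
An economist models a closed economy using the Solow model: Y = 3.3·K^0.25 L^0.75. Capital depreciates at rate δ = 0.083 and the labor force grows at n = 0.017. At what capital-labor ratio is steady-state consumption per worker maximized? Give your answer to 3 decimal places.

Capital per worker breaks even when investment replaces (n + δ)·k; here n + δ = 0.1.
At the golden rule the marginal product of capital equals n+δ: 0.25·3.3·k^(0.25−1) = 0.1. Solving, k_gold = (0.25·3.3/0.1)^(1/0.75) ≈ 16.6701.

k_gold ≈ 16.670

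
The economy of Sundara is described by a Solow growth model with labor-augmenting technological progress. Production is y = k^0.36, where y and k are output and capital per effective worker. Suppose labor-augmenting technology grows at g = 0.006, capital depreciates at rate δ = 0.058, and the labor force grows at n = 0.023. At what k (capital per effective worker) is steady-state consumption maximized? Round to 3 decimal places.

The effective depreciation rate is n + g + δ = 0.023 + 0.006 + 0.058 = 0.087.
At the golden rule the marginal product of capital equals n+g+δ: 0.36·k^(0.36−1) = 0.087. Solving, k_gold = (0.36/0.087)^(1/0.64) ≈ 9.1986.

k_gold ≈ 9.199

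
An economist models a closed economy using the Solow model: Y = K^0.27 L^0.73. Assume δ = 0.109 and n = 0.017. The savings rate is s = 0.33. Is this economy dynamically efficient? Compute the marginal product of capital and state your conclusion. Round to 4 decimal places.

n + δ = 0.017 + 0.109 = 0.126.
Steady-state k*: s·k^0.27 = 0.126·k gives k* = (0.33/0.126)^(1/0.73) ≈ 3.7394.
MPK = 0.27·3.7394^(-0.73) ≈ 0.1031.
MPK < n+δ = 0.126, so the economy is dynamically inefficient (over-saving).

dynamically inefficient; MPK ≈ 0.1031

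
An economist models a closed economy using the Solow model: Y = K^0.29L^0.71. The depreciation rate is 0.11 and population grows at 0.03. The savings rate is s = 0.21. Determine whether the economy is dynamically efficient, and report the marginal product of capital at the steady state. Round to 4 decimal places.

Break-even investment rate: n + δ = 0.03 + 0.11 = 0.14.
Steady-state k*: s·k^0.29 = 0.14·k gives k* = (0.21/0.14)^(1/0.71) ≈ 1.7702.
MPK = 0.29·1.7702^(-0.71) ≈ 0.1933.
MPK > n+δ = 0.14, so the economy is dynamically efficient (under-saving).

dynamically efficient; MPK ≈ 0.1933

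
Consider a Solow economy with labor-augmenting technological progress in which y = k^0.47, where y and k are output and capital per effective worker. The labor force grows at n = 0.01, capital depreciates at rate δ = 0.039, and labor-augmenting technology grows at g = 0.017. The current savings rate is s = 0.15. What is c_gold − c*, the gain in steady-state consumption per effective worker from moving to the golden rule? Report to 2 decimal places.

Δc ≈ 1.26

n + g + δ = 0.01 + 0.017 + 0.039 = 0.066.
Current steady state (s = 0.15): k* = (0.15/0.066)^(1/0.53) ≈ 4.7069, y* = 4.7069^0.47 ≈ 2.0710, c* = (1−0.15)·2.0710 ≈ 1.7604.
Maximizing c = f(k) − (n+g+δ)·k gives f'(k) = n+g+δ, i.e. 0.47·k^(0.47−1) = 0.066, so k_gold = (0.47/0.066)^(1/0.53) ≈ 40.6062.
y_gold = 40.6062^0.47 ≈ 5.7021, c_gold = y_gold − 0.066·k_gold ≈ 3.0221.
Gain: Δc = 3.0221 − 1.7604 ≈ 1.2618.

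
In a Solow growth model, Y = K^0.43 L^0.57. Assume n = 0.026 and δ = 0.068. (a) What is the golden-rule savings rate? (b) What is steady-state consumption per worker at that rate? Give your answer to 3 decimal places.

The effective depreciation rate is n + δ = 0.026 + 0.068 = 0.094.
For Cobb-Douglas, s_gold equals capital's share: s_gold = 0.43.
Setting f'(k) = n+δ gives 0.43·k^(0.43−1) = 0.094, hence k_gold = (0.43/0.094)^(1/0.57) ≈ 14.4043.
y_gold = 14.4043^0.43 ≈ 3.1488; c_gold = (1−0.43)·y_gold ≈ 1.7948.

(a) s_gold = 0.430; (b) c_gold ≈ 1.795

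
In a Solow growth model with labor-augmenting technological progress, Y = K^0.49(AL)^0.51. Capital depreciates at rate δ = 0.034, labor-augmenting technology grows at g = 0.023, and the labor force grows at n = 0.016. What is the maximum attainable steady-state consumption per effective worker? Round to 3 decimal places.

c_gold ≈ 3.177

Break-even investment rate: n + g + δ = 0.016 + 0.023 + 0.034 = 0.073.
Maximizing c = f(k) − (n+g+δ)·k gives f'(k) = n+g+δ, i.e. 0.49·k^(0.49−1) = 0.073, so k_gold = (0.49/0.073)^(1/0.51) ≈ 41.8138.
y_gold = 41.8138^0.49 ≈ 6.2294.
c_gold = y_gold − (n+g+δ)·k_gold = 6.2294 − 0.073·41.8138 ≈ 3.1770.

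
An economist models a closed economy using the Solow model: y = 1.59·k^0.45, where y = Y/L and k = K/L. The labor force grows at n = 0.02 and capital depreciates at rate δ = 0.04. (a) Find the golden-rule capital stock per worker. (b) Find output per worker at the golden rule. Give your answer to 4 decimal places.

(a) k_gold ≈ 90.6144; (b) y_gold ≈ 12.0819

Capital per worker breaks even when investment replaces (n + δ)·k; here n + δ = 0.06.
Setting f'(k) = n+δ gives 0.45·1.59·k^(0.45−1) = 0.06, hence k_gold = (0.45·1.59/0.06)^(1/0.55) ≈ 90.6144.
y_gold = 1.59·90.6144^0.45 ≈ 12.0819.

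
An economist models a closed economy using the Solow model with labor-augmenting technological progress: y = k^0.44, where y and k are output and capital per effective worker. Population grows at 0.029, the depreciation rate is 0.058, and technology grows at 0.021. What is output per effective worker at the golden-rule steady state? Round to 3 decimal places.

y_gold ≈ 3.015

Break-even investment rate: n + g + δ = 0.029 + 0.021 + 0.058 = 0.108.
At the golden rule the marginal product of capital equals n+g+δ: 0.44·k^(0.44−1) = 0.108. Solving, k_gold = (0.44/0.108)^(1/0.56) ≈ 12.2839.
Output: y_gold = k_gold^0.44 = 12.2839^0.44 ≈ 3.0151.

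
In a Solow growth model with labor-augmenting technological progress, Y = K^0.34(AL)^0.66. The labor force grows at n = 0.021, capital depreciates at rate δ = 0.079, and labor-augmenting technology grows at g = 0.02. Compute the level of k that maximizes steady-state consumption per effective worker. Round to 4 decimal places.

k_gold ≈ 4.8451

Capital per effective worker breaks even when investment replaces (n + g + δ)·k; here n + g + δ = 0.12.
Maximizing c = f(k) − (n+g+δ)·k gives f'(k) = n+g+δ, i.e. 0.34·k^(0.34−1) = 0.12, so k_gold = (0.34/0.12)^(1/0.66) ≈ 4.8451.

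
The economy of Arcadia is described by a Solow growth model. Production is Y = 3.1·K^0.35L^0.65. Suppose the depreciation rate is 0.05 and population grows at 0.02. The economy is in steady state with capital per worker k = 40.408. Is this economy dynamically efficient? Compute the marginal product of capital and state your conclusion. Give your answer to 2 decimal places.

Break-even investment rate: n + δ = 0.02 + 0.05 = 0.07.
MPK = 0.35·3.1·k^(0.35−1) = 0.35·3.1·40.408^(-0.65) ≈ 0.0980.
MPK > 0.07, so the economy is dynamically efficient (under-saving).

dynamically efficient; MPK ≈ 0.10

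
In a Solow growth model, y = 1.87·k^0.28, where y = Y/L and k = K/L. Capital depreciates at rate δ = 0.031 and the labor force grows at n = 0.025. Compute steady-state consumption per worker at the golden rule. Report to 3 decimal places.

Capital per worker breaks even when investment replaces (n + δ)·k; here n + δ = 0.056.
At the golden rule the marginal product of capital equals n+δ: 0.28·1.87·k^(0.28−1) = 0.056. Solving, k_gold = (0.28·1.87/0.056)^(1/0.72) ≈ 22.3023.
y_gold = 1.87·22.3023^0.28 ≈ 4.4605.
c_gold = y_gold − (n+δ)·k_gold = 4.4605 − 0.056·22.3023 ≈ 3.2115.

c_gold ≈ 3.212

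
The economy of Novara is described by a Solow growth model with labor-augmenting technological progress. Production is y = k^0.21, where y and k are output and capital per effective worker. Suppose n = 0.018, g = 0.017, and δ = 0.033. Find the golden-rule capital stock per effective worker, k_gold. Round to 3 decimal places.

k_gold ≈ 4.168

n + g + δ = 0.018 + 0.017 + 0.033 = 0.068.
Golden rule sets MPK = n+g+δ: 0.21·k^(0.21−1) = 0.068, so k_gold = (0.21/0.068)^(1/0.79) ≈ 4.1676.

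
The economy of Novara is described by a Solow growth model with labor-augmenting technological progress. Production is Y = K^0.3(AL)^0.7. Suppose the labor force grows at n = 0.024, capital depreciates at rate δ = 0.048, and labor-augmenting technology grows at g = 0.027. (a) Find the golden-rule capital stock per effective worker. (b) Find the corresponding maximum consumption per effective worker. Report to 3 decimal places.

(a) k_gold ≈ 4.873; (b) c_gold ≈ 1.126

Break-even investment rate: n + g + δ = 0.024 + 0.027 + 0.048 = 0.099.
Setting f'(k) = n+g+δ gives 0.3·k^(0.3−1) = 0.099, hence k_gold = (0.3/0.099)^(1/0.7) ≈ 4.8735.
y_gold = 4.8735^0.3 ≈ 1.6082; c_gold = y_gold − 0.099·k_gold ≈ 1.1258.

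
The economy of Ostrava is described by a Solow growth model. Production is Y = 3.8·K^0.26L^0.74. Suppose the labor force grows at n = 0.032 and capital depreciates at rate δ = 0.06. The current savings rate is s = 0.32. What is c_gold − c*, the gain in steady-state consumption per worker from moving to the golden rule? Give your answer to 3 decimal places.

n + δ = 0.032 + 0.06 = 0.092.
Current steady state (s = 0.32): k* = (0.32·3.8/0.092)^(1/0.74) ≈ 32.7387, y* = 3.8·32.7387^0.26 ≈ 9.4124, c* = (1−0.32)·9.4124 ≈ 6.4004.
At the golden rule the marginal product of capital equals n+δ: 0.26·3.8·k^(0.26−1) = 0.092. Solving, k_gold = (0.26·3.8/0.092)^(1/0.74) ≈ 24.7287.
y_gold = 3.8·24.7287^0.26 ≈ 8.7502, c_gold = y_gold − 0.092·k_gold ≈ 6.4751.
Gain: Δc = 6.4751 − 6.4004 ≈ 0.0747.

Δc ≈ 0.075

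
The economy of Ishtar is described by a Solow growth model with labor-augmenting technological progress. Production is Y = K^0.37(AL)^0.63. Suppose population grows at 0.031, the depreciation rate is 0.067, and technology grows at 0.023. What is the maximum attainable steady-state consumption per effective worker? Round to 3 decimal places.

Break-even investment rate: n + g + δ = 0.031 + 0.023 + 0.067 = 0.121.
Setting f'(k) = n+g+δ gives 0.37·k^(0.37−1) = 0.121, hence k_gold = (0.37/0.121)^(1/0.63) ≈ 5.8952.
y_gold = 5.8952^0.37 ≈ 1.9279.
c_gold = y_gold − (n+g+δ)·k_gold = 1.9279 − 0.121·5.8952 ≈ 1.2146.

c_gold ≈ 1.215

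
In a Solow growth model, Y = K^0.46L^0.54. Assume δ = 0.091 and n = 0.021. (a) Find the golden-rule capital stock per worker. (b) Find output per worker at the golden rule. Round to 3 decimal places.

(a) k_gold ≈ 13.683; (b) y_gold ≈ 3.332

Capital per worker breaks even when investment replaces (n + δ)·k; here n + δ = 0.112.
Maximizing c = f(k) − (n+δ)·k gives f'(k) = n+δ, i.e. 0.46·k^(0.46−1) = 0.112, so k_gold = (0.46/0.112)^(1/0.54) ≈ 13.6831.
y_gold = 13.6831^0.46 ≈ 3.3315.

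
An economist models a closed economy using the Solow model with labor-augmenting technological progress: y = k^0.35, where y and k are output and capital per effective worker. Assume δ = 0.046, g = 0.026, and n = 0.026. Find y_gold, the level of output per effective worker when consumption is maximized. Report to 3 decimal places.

y_gold ≈ 1.985

Capital per effective worker breaks even when investment replaces (n + g + δ)·k; here n + g + δ = 0.098.
Golden rule sets MPK = n+g+δ: 0.35·k^(0.35−1) = 0.098, so k_gold = (0.35/0.098)^(1/0.65) ≈ 7.0880.
Output: y_gold = k_gold^0.35 = 7.0880^0.35 ≈ 1.9847.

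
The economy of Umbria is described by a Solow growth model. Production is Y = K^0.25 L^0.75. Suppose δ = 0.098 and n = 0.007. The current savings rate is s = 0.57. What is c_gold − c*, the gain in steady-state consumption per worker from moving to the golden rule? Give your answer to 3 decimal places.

Δc ≈ 0.246

Break-even investment rate: n + δ = 0.007 + 0.098 = 0.105.
Current steady state (s = 0.57): k* = (0.57/0.105)^(1/0.75) ≈ 9.5407, y* = 9.5407^0.25 ≈ 1.7575, c* = (1−0.57)·1.7575 ≈ 0.7557.
Maximizing c = f(k) − (n+δ)·k gives f'(k) = n+δ, i.e. 0.25·k^(0.25−1) = 0.105, so k_gold = (0.25/0.105)^(1/0.75) ≈ 3.1793.
y_gold = 3.1793^0.25 ≈ 1.3353, c_gold = y_gold − 0.105·k_gold ≈ 1.0015.
Gain: Δc = 1.0015 − 0.7557 ≈ 0.2458.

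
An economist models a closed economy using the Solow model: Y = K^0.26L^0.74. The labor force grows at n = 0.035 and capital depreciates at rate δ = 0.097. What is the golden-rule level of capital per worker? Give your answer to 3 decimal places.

n + δ = 0.035 + 0.097 = 0.132.
Golden rule sets MPK = n+δ: 0.26·k^(0.26−1) = 0.132, so k_gold = (0.26/0.132)^(1/0.74) ≈ 2.4994.

k_gold ≈ 2.499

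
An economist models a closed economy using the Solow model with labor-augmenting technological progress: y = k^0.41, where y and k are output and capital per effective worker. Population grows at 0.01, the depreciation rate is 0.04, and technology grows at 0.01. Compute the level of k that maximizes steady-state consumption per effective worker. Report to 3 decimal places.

k_gold ≈ 25.980

The effective depreciation rate is n + g + δ = 0.01 + 0.01 + 0.04 = 0.06.
At the golden rule the marginal product of capital equals n+g+δ: 0.41·k^(0.41−1) = 0.06. Solving, k_gold = (0.41/0.06)^(1/0.59) ≈ 25.9795.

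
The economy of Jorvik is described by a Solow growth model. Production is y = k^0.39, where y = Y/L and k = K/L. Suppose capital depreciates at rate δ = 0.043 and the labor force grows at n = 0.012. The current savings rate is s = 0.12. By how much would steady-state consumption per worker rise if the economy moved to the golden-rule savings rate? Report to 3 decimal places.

Δc ≈ 0.685

The effective depreciation rate is n + δ = 0.012 + 0.043 = 0.055.
Current steady state (s = 0.12): k* = (0.12/0.055)^(1/0.61) ≈ 3.5929, y* = 3.5929^0.39 ≈ 1.6467, c* = (1−0.12)·1.6467 ≈ 1.4491.
Setting f'(k) = n+δ gives 0.39·k^(0.39−1) = 0.055, hence k_gold = (0.39/0.055)^(1/0.61) ≈ 24.8081.
y_gold = 24.8081^0.39 ≈ 3.4986, c_gold = y_gold − 0.055·k_gold ≈ 2.1341.
Gain: Δc = 2.1341 − 1.4491 ≈ 0.6850.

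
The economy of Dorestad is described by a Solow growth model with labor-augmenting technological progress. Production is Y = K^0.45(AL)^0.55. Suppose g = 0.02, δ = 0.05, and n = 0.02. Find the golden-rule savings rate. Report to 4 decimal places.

s_gold = 0.4500

Break-even investment rate: n + g + δ = 0.02 + 0.02 + 0.05 = 0.09.
At the golden rule MPK = n+g+δ, and in any Cobb-Douglas steady state s = (n+g+δ)·k/y = MPK·k/y = capital's share 0.45.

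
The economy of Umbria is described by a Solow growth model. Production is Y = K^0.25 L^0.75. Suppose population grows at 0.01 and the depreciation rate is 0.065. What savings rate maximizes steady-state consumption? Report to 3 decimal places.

Capital per worker breaks even when investment replaces (n + δ)·k; here n + δ = 0.075.
At the golden rule MPK = n+δ, and in any Cobb-Douglas steady state s = (n+δ)·k/y = MPK·k/y = capital's share 0.25.

s_gold = 0.250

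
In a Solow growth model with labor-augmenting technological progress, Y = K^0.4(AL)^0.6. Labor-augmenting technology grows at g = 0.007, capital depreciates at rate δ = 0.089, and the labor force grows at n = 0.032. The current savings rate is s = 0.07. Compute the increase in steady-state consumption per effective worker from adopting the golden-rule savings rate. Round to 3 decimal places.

Δc ≈ 0.661

Break-even investment rate: n + g + δ = 0.032 + 0.007 + 0.089 = 0.128.
Current steady state (s = 0.07): k* = (0.07/0.128)^(1/0.6) ≈ 0.3657, y* = 0.3657^0.4 ≈ 0.6687, c* = (1−0.07)·0.6687 ≈ 0.6219.
At the golden rule the marginal product of capital equals n+g+δ: 0.4·k^(0.4−1) = 0.128. Solving, k_gold = (0.4/0.128)^(1/0.6) ≈ 6.6796.
y_gold = 6.6796^0.4 ≈ 2.1375, c_gold = y_gold − 0.128·k_gold ≈ 1.2825.
Gain: Δc = 1.2825 − 0.6219 ≈ 0.6606.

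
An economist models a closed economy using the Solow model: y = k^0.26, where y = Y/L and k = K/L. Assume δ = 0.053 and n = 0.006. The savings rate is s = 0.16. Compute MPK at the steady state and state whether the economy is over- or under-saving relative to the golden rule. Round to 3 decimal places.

under-saving; MPK ≈ 0.096

n + δ = 0.006 + 0.053 = 0.059.
Steady-state k*: s·k^0.26 = 0.059·k gives k* = (0.16/0.059)^(1/0.74) ≈ 3.8503.
MPK = 0.26·3.8503^(-0.74) ≈ 0.0959.
MPK > n+δ = 0.059, so the economy is dynamically efficient (under-saving).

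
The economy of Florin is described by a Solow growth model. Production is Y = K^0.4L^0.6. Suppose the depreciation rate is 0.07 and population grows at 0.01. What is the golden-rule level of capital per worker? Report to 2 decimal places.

The effective depreciation rate is n + δ = 0.01 + 0.07 = 0.08.
Maximizing c = f(k) − (n+δ)·k gives f'(k) = n+δ, i.e. 0.4·k^(0.4−1) = 0.08, so k_gold = (0.4/0.08)^(1/0.6) ≈ 14.6201.

k_gold ≈ 14.62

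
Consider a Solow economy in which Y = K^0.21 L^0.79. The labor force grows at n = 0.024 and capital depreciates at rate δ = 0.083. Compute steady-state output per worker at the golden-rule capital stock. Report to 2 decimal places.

y_gold ≈ 1.20

Break-even investment rate: n + δ = 0.024 + 0.083 = 0.107.
Setting f'(k) = n+δ gives 0.21·k^(0.21−1) = 0.107, hence k_gold = (0.21/0.107)^(1/0.79) ≈ 2.3479.
Output: y_gold = k_gold^0.21 = 2.3479^0.21 ≈ 1.1963.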